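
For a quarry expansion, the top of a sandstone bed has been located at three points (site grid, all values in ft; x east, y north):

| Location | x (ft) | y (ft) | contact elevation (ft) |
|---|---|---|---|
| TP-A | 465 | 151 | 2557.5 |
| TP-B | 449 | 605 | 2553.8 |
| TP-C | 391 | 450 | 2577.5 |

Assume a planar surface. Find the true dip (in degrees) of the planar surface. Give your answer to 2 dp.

19.50°

Two edge vectors: TP-A→TP-B = (-16, 454, -3.7), TP-A→TP-C = (-74, 299, 20).
Normal n = (TP-A→TP-B) × (TP-A→TP-C) = (10186.3, 593.8, 28812).
So ∂z/∂x = −n_x/n_z = −0.35354 and ∂z/∂y = −n_y/n_z = −0.02061.
Gradient magnitude |∇z| = √(a² + b²) = √(0.12499 + 0.00042) = 0.35414.
True dip = arctan(0.35414) = 19.50°, dipping toward E (azimuth ≈ 087°).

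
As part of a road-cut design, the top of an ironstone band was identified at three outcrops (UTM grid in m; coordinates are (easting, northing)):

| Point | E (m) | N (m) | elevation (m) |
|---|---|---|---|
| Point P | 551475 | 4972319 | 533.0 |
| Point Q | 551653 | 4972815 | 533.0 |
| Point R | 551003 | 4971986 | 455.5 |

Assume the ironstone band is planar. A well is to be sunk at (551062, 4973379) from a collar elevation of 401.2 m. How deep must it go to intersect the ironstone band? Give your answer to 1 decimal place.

Let the plane be z = a·E + b·N + c.
Point Q−Point P: 178a + 496b = 0;  Point R−Point P: −472a − 333b = −77.5.
Solving gives a = 0.219860671, b = −0.078901612.
Then c = 533 − a·551475 − b·4972319 = 271609.32.
At (551062, 4973379): z_contact = 121156.86 − 392407.62 + 271609.32 = 358.56 m.
Depth below ground = 401.2 − 358.56 = 42.6 m.

42.6 m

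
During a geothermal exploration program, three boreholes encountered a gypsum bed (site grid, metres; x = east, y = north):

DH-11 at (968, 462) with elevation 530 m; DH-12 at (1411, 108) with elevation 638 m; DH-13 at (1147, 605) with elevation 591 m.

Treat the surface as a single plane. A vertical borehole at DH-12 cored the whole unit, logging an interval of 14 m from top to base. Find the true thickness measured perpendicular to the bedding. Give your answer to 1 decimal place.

Two edge vectors: DH-11→DH-12 = (443, -354, 108), DH-11→DH-13 = (179, 143, 61).
Normal n = (DH-11→DH-12) × (DH-11→DH-13) = (-37038, -7691, 126715).
So ∂z/∂x = −n_x/n_z = 0.29229 and ∂z/∂y = −n_y/n_z = 0.06070.
|∇z| = √(a²+b²) = 0.29853, so dip δ = arctan(0.29853) = 16.62°.
True thickness = vertical thickness × cos δ = 14 × cos 16.62° = 13.4 m.

13.4 m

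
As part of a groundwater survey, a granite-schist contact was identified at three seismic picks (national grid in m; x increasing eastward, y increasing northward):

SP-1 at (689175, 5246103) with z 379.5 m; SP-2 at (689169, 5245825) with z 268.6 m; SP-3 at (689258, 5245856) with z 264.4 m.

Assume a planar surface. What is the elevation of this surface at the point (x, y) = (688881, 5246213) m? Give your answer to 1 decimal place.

Two edge vectors: SP-1→SP-2 = (-6, -278, -110.9), SP-1→SP-3 = (83, -247, -115.1).
Normal n = (SP-1→SP-2) × (SP-1→SP-3) = (4605.5, -9895.3, 24556).
So ∂z/∂x = −n_x/n_z = −0.187550904 and ∂z/∂y = −n_y/n_z = 0.402968725.
Intercept c from SP-1: 379.5 + 129255.39 − 2114015.43 = −1984380.54.
At (688881, 5246213): z = −129200.3 + 2114059.8 − 1984380.54 = 479.0 m.

479.0 m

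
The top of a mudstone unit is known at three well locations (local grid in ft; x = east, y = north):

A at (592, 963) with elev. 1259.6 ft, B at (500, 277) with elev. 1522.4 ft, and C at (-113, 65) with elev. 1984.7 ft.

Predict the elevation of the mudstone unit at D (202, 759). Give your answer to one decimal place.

1574.2 ft

Two edge vectors: A→B = (-92, -686, 262.8), A→C = (-705, -898, 725.1).
Normal n = (A→B) × (A→C) = (-261424.2, -118564.8, -401014).
So ∂z/∂x = −n_x/n_z = −0.65191 and ∂z/∂y = −n_y/n_z = −0.29566.
Intercept c from A: 1259.6 + 385.93 + 284.72 = 1930.25.
At (202, 759): z = −131.7 − 224.4 + 1930.25 = 1574.2 ft.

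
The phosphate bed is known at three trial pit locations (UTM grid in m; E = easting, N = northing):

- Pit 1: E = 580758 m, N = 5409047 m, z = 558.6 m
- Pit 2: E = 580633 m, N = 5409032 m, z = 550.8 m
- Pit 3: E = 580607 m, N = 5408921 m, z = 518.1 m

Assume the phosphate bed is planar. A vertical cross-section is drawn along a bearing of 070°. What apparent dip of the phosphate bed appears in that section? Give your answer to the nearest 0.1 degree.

7.1°

Two edge vectors: Pit 1→Pit 2 = (-125, -15, -7.8), Pit 1→Pit 3 = (-151, -126, -40.5).
Normal n = (Pit 1→Pit 2) × (Pit 1→Pit 3) = (-375.3, -3884.7, 13485).
So ∂z/∂E = −n_x/n_z = 0.02783 and ∂z/∂N = −n_y/n_z = 0.28808.
Unit vector along 070° is (sin 70°, cos 70°) = (0.9397, 0.3420).
Slope in that direction = a·(0.9397) + b·(0.3420) = 0.12468.
Apparent dip = arctan|0.12468| = 7.1° (true dip is 16.1°, so apparent ≤ true as expected).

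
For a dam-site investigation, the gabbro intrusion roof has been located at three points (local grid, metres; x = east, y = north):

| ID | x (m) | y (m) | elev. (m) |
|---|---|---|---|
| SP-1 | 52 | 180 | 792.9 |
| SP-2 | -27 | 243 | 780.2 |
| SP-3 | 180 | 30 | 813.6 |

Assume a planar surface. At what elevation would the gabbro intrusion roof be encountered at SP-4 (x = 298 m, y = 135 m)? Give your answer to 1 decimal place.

Let the plane be z = a·x + b·y + c.
SP-2−SP-1: −79a + 63b = −12.7;  SP-3−SP-1: 128a − 150b = 20.7.
Solving gives a = 0.15872, b = −0.00256.
Then c = 792.9 − a·52 − b·180 = 785.11.
At (298, 135): z = 47.3 − 0.3 + 785.11 = 832.1 m.

832.1 m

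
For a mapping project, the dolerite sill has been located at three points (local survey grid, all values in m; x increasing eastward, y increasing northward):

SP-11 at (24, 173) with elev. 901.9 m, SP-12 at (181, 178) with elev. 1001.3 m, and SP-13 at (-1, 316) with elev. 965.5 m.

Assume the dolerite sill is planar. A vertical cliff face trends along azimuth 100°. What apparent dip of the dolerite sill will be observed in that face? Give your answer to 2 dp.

Let the plane be z = a·x + b·y + c.
SP-12−SP-11: 157a + 5b = 99.4;  SP-13−SP-11: −25a + 143b = 63.6.
Solving gives a = 0.61553, b = 0.55237.
Unit vector along 100° is (sin 100°, cos 100°) = (0.9848, -0.1736).
Slope in that direction = a·(0.9848) + b·(-0.1736) = 0.51026.
Apparent dip = arctan|0.51026| = 27.03° (true dip is 39.6°, so apparent ≤ true as expected).

27.03°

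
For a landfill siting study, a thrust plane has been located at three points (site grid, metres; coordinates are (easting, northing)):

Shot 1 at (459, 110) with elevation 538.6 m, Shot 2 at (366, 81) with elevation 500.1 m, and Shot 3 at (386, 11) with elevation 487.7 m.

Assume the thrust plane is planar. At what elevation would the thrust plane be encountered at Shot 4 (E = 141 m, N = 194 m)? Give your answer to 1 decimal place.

456.6 m

Two edge vectors: Shot 1→Shot 2 = (-93, -29, -38.5), Shot 1→Shot 3 = (-73, -99, -50.9).
Normal n = (Shot 1→Shot 2) × (Shot 1→Shot 3) = (-2335.4, -1923.2, 7090).
So ∂z/∂E = −n_x/n_z = 0.32939 and ∂z/∂N = −n_y/n_z = 0.27126.
Intercept c from Shot 1: 538.6 − 151.19 − 29.84 = 357.57.
At (141, 194): z = 46.4 + 52.6 + 357.57 = 456.6 m.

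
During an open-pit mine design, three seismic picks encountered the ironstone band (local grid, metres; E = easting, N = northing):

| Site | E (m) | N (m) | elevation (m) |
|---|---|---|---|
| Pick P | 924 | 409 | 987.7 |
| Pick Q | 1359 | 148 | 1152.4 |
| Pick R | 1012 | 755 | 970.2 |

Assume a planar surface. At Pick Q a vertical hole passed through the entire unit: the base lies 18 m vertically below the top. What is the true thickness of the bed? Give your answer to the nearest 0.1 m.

Two edge vectors: Pick P→Pick Q = (435, -261, 164.7), Pick P→Pick R = (88, 346, -17.5).
Normal n = (Pick P→Pick Q) × (Pick P→Pick R) = (-52418.7, 22106.1, 173478).
So ∂z/∂E = −n_x/n_z = 0.30216 and ∂z/∂N = −n_y/n_z = −0.12743.
|∇z| = √(a²+b²) = 0.32793, so dip δ = arctan(0.32793) = 18.16°.
True thickness = vertical thickness × cos δ = 18 × cos 18.16° = 17.1 m.

17.1 m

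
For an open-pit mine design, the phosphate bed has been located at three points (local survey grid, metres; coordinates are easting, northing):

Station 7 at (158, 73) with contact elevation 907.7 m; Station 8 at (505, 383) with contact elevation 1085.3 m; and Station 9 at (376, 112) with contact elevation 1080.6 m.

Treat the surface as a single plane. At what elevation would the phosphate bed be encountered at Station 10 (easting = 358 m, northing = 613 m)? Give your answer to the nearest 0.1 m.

867.8 m

Two edge vectors: Station 7→Station 8 = (347, 310, 177.6), Station 7→Station 9 = (218, 39, 172.9).
Normal n = (Station 7→Station 8) × (Station 7→Station 9) = (46672.6, -21279.5, -54047).
So ∂z/∂easting = −n_x/n_z = 0.86356 and ∂z/∂northing = −n_y/n_z = −0.39372.
Intercept c from Station 7: 907.7 − 136.44 + 28.74 = 800.00.
At (358, 613): z = 309.2 − 241.4 + 800.00 = 867.8 m.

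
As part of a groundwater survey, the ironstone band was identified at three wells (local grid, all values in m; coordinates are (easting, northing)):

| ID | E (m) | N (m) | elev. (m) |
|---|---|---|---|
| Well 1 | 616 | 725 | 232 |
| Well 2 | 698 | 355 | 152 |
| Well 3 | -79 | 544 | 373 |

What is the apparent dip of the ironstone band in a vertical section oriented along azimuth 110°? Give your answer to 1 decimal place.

Let the plane be z = a·E + b·N + c.
Well 2−Well 1: 82a − 370b = −80;  Well 3−Well 1: −695a − 181b = 141.
Solving gives a = −0.24504, b = 0.16191.
Unit vector along 110° is (sin 110°, cos 110°) = (0.9397, -0.3420).
Slope in that direction = a·(0.9397) + b·(-0.3420) = −0.28564.
Apparent dip = arctan|0.28564| = 15.9° (true dip is 16.4°, so apparent ≤ true as expected).

15.9°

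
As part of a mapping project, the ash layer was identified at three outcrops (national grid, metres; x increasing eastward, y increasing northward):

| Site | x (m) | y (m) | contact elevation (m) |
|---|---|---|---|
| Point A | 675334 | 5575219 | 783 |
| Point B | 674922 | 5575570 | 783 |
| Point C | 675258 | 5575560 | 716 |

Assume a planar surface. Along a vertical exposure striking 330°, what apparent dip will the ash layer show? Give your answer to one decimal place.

6.1°

Let the plane be z = a·x + b·y + c.
Point B−Point A: −412a + 351b = 0;  Point C−Point A: −76a + 341b = −67.
Solving gives a = −0.20662, b = −0.24253.
Unit vector along 330° is (sin 330°, cos 330°) = (-0.5000, 0.8660).
Slope in that direction = a·(-0.5000) + b·(0.8660) = −0.10673.
Apparent dip = arctan|0.10673| = 6.1° (true dip is 17.7°, so apparent ≤ true as expected).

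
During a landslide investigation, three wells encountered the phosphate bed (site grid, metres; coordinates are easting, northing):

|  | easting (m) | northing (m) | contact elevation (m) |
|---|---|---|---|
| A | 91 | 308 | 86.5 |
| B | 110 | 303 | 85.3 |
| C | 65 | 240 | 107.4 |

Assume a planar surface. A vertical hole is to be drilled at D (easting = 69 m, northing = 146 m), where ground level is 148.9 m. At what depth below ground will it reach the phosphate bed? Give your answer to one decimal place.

17.8 m

Two edge vectors: A→B = (19, -5, -1.2), A→C = (-26, -68, 20.9).
Normal n = (A→B) × (A→C) = (-186.1, -365.9, -1422).
So ∂z/∂easting = −n_x/n_z = −0.13087 and ∂z/∂northing = −n_y/n_z = −0.25731.
Intercept c from A: 86.5 + 11.91 + 79.25 = 177.66.
At (69, 146): z_contact = −9.03 − 37.57 + 177.66 = 131.06 m.
Depth below ground = 148.9 − 131.06 = 17.8 m.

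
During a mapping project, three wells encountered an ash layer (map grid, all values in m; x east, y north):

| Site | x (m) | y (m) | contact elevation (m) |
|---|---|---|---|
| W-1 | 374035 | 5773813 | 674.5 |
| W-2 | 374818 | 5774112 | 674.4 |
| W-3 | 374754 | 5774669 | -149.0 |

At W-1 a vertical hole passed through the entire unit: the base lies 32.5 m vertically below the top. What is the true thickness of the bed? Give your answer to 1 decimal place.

Two edge vectors: W-1→W-2 = (783, 299, -0.1), W-1→W-3 = (719, 856, -823.5).
Normal n = (W-1→W-2) × (W-1→W-3) = (-246140.9, 644728.6, 455267).
So ∂z/∂x = −n_x/n_z = 0.54065 and ∂z/∂y = −n_y/n_z = −1.41615.
|∇z| = √(a²+b²) = 1.51585, so dip δ = arctan(1.51585) = 56.59°.
True thickness = vertical thickness × cos δ = 32.5 × cos 56.59° = 17.9 m.

17.9 m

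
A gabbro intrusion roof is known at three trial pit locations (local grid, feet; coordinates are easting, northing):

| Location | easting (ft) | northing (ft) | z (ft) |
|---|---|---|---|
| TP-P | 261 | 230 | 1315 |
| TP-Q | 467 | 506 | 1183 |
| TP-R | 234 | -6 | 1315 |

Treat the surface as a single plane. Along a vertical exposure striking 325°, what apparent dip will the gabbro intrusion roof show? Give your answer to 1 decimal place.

Let the plane be z = a·easting + b·northing + c.
TP-Q−TP-P: 206a + 276b = −132;  TP-R−TP-P: −27a − 236b = 0.
Solving gives a = −0.75678, b = 0.08658.
Unit vector along 325° is (sin 325°, cos 325°) = (-0.5736, 0.8192).
Slope in that direction = a·(-0.5736) + b·(0.8192) = 0.50499.
Apparent dip = arctan|0.50499| = 26.8° (true dip is 37.3°, so apparent ≤ true as expected).

26.8°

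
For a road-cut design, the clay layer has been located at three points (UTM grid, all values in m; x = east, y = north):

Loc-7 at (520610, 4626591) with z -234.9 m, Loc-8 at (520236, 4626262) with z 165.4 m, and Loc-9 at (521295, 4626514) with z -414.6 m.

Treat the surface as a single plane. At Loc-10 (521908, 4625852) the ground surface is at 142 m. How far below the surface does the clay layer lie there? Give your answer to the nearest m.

Let the plane be z = a·x + b·y + c.
Loc-8−Loc-7: −374a − 329b = 400.3;  Loc-9−Loc-7: 685a − 77b = −179.7.
Solving gives a = −0.35388471, b = −0.81442893.
Then c = -234.9 − a·520610 − b·4626591 = 3952030.58.
At (521908, 4625852): z_contact = −184695.3 − 3767427.7 + 3952030.58 = -92.4 m.
Depth below ground = 142 − (-92.4) = 234 m.

234 m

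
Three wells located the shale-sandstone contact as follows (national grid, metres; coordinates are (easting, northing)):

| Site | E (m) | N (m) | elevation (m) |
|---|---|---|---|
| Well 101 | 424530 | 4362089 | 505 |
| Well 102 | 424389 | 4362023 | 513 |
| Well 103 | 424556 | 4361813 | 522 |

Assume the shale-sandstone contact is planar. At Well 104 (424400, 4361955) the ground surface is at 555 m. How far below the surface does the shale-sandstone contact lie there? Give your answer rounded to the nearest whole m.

Two edge vectors: Well 101→Well 102 = (-141, -66, 8), Well 101→Well 103 = (26, -276, 17).
Normal n = (Well 101→Well 102) × (Well 101→Well 103) = (1086, 2605, 40632).
So ∂z/∂E = −n_x/n_z = −0.02672770 and ∂z/∂N = −n_y/n_z = −0.06411203.
Intercept c from Well 101: 505 + 11346.71 + 279662.38 = 291514.09.
At (424400, 4361955): z_contact = −11343.2 − 279653.8 + 291514.09 = 517.1 m.
Depth below ground = 555 − 517.1 = 38 m.

38 m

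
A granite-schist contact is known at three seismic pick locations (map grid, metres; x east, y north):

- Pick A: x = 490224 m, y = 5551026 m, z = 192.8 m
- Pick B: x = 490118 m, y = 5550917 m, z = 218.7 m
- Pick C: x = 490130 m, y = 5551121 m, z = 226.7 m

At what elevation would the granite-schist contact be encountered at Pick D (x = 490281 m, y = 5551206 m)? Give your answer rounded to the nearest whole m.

186 m

Let the plane be z = a·x + b·y + c.
Pick B−Pick A: −106a − 109b = 25.9;  Pick C−Pick A: −94a + 95b = 33.9.
Solving gives a = −0.30299272, b = 0.05703879.
Then c = 192.8 − a·490224 − b·5551026 = −167896.69.
At (490281, 5551206): z = −148551.6 + 316634.1 − 167896.69 = 185.8 m.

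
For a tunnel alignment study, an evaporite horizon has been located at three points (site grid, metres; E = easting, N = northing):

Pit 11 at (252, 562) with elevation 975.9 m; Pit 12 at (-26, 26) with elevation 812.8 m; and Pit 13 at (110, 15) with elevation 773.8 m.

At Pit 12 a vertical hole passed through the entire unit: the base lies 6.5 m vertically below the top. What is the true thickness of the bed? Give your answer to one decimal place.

5.8 m

Let the plane be z = a·E + b·N + c.
Pit 12−Pit 11: −278a − 536b = −163.1;  Pit 13−Pit 11: −142a − 547b = −202.1.
Solving gives a = −0.25160, b = 0.43478.
|∇z| = √(a²+b²) = 0.50233, so dip δ = arctan(0.50233) = 26.67°.
True thickness = vertical thickness × cos δ = 6.5 × cos 26.67° = 5.8 m.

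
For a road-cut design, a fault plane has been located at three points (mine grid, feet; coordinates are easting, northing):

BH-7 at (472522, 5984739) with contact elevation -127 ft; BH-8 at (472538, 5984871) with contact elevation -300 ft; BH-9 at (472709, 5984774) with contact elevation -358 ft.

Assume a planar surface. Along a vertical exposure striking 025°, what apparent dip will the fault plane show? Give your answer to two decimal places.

Let the plane be z = a·easting + b·northing + c.
BH-8−BH-7: 16a + 132b = −173;  BH-9−BH-7: 187a + 35b = −231.
Solving gives a = −1.01297, b = −1.18782.
Unit vector along 025° is (sin 25°, cos 25°) = (0.4226, 0.9063).
Slope in that direction = a·(0.4226) + b·(0.9063) = −1.50463.
Apparent dip = arctan|1.50463| = 56.39° (true dip is 57.4°, so apparent ≤ true as expected).

56.39°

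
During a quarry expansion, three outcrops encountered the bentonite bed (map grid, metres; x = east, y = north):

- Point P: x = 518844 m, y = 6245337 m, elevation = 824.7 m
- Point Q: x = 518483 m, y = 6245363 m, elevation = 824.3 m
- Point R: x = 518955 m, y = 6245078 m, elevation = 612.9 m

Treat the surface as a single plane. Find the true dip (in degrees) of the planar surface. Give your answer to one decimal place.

Let the plane be z = a·x + b·y + c.
Point Q−Point P: −361a + 26b = −0.4;  Point R−Point P: 111a − 259b = −211.8.
Solving gives a = 0.06192, b = 0.84430.
Gradient magnitude |∇z| = √(a² + b²) = √(0.00383 + 0.71284) = 0.84656.
True dip = arctan(0.84656) = 40.3°, dipping toward S (azimuth ≈ 184°).

40.3°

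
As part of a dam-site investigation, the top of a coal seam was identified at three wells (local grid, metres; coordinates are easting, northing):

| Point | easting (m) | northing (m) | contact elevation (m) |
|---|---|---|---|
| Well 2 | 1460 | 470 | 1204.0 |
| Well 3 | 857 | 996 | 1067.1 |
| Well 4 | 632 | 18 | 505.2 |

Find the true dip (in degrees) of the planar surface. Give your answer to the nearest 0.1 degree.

Let the plane be z = a·easting + b·northing + c.
Well 3−Well 2: −603a + 526b = −136.9;  Well 4−Well 2: −828a − 452b = −698.8.
Solving gives a = 0.60649, b = 0.43501.
Gradient magnitude |∇z| = √(a² + b²) = √(0.36783 + 0.18923) = 0.74637.
True dip = arctan(0.74637) = 36.7°, dipping toward SW (azimuth ≈ 234°).

36.7°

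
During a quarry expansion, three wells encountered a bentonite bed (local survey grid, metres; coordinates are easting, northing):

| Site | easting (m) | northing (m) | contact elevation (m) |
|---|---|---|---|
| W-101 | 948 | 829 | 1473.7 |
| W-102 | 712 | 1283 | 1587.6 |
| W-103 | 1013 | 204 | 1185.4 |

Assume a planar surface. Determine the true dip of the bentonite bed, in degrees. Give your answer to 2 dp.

35.80°

Let the plane be z = a·easting + b·northing + c.
W-102−W-101: −236a + 454b = 113.9;  W-103−W-101: 65a − 625b = −288.3.
Solving gives a = 0.50598, b = 0.51390.
Gradient magnitude |∇z| = √(a² + b²) = √(0.25602 + 0.26410) = 0.72119.
True dip = arctan(0.72119) = 35.80°, dipping toward SW (azimuth ≈ 225°).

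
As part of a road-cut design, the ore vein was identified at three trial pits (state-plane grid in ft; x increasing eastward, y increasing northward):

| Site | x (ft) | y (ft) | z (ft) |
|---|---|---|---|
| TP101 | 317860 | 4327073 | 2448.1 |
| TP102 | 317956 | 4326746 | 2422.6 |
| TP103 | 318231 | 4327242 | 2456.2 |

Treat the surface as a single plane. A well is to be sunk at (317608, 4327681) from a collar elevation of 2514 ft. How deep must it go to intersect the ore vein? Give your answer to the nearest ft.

Two edge vectors: TP101→TP102 = (96, -327, -25.5), TP101→TP103 = (371, 169, 8.1).
Normal n = (TP101→TP102) × (TP101→TP103) = (1660.8, -10238.1, 137541).
So ∂z/∂x = −n_x/n_z = −0.01207494 and ∂z/∂y = −n_y/n_z = 0.07443671.
Intercept c from TP101: 2448.1 + 3838.14 − 322093.09 = −315806.85.
At (317608, 4327681): z_contact = −3835.1 + 322138.4 − 315806.85 = 2496.4 ft.
Depth below ground = 2514 − 2496.4 = 18 ft.

18 ft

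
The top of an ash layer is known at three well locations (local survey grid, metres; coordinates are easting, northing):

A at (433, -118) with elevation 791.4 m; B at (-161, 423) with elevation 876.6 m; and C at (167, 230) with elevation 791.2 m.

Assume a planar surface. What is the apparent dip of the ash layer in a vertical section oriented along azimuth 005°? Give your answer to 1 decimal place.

Let the plane be z = a·easting + b·northing + c.
B−A: −594a + 541b = 85.2;  C−A: −266a + 348b = −0.2.
Solving gives a = −0.47381, b = −0.36274.
Unit vector along 005° is (sin 5°, cos 5°) = (0.0872, 0.9962).
Slope in that direction = a·(0.0872) + b·(0.9962) = −0.40265.
Apparent dip = arctan|0.40265| = 21.9° (true dip is 30.8°, so apparent ≤ true as expected).

21.9°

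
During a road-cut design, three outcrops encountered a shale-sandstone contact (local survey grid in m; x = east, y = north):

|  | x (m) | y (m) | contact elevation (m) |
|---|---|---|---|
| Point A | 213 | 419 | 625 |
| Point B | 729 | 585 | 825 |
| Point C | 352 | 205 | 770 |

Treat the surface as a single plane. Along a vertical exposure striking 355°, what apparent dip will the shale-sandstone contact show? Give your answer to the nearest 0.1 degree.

21.5°

Two edge vectors: Point A→Point B = (516, 166, 200), Point A→Point C = (139, -214, 145).
Normal n = (Point A→Point B) × (Point A→Point C) = (66870, -47020, -133498).
So ∂z/∂x = −n_x/n_z = 0.50091 and ∂z/∂y = −n_y/n_z = −0.35222.
Unit vector along 355° is (sin 355°, cos 355°) = (-0.0872, 0.9962).
Slope in that direction = a·(-0.0872) + b·(0.9962) = −0.39453.
Apparent dip = arctan|0.39453| = 21.5° (true dip is 31.5°, so apparent ≤ true as expected).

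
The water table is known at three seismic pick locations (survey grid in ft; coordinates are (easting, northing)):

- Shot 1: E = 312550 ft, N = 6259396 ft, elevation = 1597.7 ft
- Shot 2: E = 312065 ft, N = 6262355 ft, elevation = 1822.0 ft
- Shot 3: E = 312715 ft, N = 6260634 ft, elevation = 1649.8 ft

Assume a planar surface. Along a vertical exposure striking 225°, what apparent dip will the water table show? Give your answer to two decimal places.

Let the plane be z = a·E + b·N + c.
Shot 2−Shot 1: −485a + 2959b = 224.3;  Shot 3−Shot 1: 165a + 1238b = 52.1.
Solving gives a = −0.11346, b = 0.05721.
Unit vector along 225° is (sin 225°, cos 225°) = (-0.7071, -0.7071).
Slope in that direction = a·(-0.7071) + b·(-0.7071) = 0.03978.
Apparent dip = arctan|0.03978| = 2.28° (true dip is 7.2°, so apparent ≤ true as expected).

2.28°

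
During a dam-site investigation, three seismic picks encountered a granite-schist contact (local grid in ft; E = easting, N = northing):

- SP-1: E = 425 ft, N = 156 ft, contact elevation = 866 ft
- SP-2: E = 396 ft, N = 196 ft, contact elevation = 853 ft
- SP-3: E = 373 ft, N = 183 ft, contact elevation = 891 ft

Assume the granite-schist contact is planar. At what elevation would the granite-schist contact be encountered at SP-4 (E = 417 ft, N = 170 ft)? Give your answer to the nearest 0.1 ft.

859.2 ft

Two edge vectors: SP-1→SP-2 = (-29, 40, -13), SP-1→SP-3 = (-52, 27, 25).
Normal n = (SP-1→SP-2) × (SP-1→SP-3) = (1351, 1401, 1297).
So ∂z/∂E = −n_x/n_z = −1.04163 and ∂z/∂N = −n_y/n_z = −1.08019.
Intercept c from SP-1: 866 + 442.69 + 168.51 = 1477.20.
At (417, 170): z = −434.4 − 183.6 + 1477.20 = 859.2 ft.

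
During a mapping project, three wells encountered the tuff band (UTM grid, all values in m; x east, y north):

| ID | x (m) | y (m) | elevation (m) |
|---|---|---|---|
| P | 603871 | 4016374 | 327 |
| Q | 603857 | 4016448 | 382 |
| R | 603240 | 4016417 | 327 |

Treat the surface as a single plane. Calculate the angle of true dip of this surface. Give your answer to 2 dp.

37.04°

Let the plane be z = a·x + b·y + c.
Q−P: −14a + 74b = 55;  R−P: −631a + 43b = 0.
Solving gives a = 0.05131, b = 0.75295.
Gradient magnitude |∇z| = √(a² + b²) = √(0.00263 + 0.56693) = 0.75470.
True dip = arctan(0.75470) = 37.04°, dipping toward S (azimuth ≈ 184°).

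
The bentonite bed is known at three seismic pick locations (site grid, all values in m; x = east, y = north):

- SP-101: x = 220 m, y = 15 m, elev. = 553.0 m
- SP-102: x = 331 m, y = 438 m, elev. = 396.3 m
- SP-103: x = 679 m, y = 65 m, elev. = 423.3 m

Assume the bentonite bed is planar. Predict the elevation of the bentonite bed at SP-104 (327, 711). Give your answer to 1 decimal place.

Two edge vectors: SP-101→SP-102 = (111, 423, -156.7), SP-101→SP-103 = (459, 50, -129.7).
Normal n = (SP-101→SP-102) × (SP-101→SP-103) = (-47028.1, -57528.6, -188607).
So ∂z/∂x = −n_x/n_z = −0.24934 and ∂z/∂y = −n_y/n_z = −0.30502.
Intercept c from SP-101: 553 + 54.86 + 4.58 = 612.43.
At (327, 711): z = −81.5 − 216.9 + 612.43 = 314.0 m.

314.0 m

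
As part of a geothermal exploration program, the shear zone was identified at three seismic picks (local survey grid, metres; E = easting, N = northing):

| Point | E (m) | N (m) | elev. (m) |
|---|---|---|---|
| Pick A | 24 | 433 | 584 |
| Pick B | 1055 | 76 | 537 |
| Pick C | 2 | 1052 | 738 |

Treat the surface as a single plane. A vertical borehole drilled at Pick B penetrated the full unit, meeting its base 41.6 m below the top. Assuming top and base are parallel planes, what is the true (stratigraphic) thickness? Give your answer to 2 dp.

40.32 m

Let the plane be z = a·E + b·N + c.
Pick B−Pick A: 1031a − 357b = −47;  Pick C−Pick A: −22a + 619b = 154.
Solving gives a = 0.04107, b = 0.25025.
|∇z| = √(a²+b²) = 0.25359, so dip δ = arctan(0.25359) = 14.23°.
True thickness = vertical thickness × cos δ = 41.6 × cos 14.23° = 40.32 m.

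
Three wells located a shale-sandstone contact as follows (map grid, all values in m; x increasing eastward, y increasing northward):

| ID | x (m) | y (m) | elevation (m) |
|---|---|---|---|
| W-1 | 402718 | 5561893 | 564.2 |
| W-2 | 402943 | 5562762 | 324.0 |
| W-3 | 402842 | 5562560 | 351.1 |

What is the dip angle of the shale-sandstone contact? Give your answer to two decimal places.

Two edge vectors: W-1→W-2 = (225, 869, -240.2), W-1→W-3 = (124, 667, -213.1).
Normal n = (W-1→W-2) × (W-1→W-3) = (-24970.5, 18162.7, 42319).
So ∂z/∂x = −n_x/n_z = 0.59005 and ∂z/∂y = −n_y/n_z = −0.42919.
Gradient magnitude |∇z| = √(a² + b²) = √(0.34816 + 0.18420) = 0.72963.
True dip = arctan(0.72963) = 36.12°, dipping toward NW (azimuth ≈ 306°).

36.12°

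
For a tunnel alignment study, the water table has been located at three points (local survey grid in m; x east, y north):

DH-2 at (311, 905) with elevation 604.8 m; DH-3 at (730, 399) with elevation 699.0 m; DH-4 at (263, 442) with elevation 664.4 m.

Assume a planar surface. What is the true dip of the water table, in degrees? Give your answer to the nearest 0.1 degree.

8.4°

Two edge vectors: DH-2→DH-3 = (419, -506, 94.2), DH-2→DH-4 = (-48, -463, 59.6).
Normal n = (DH-2→DH-3) × (DH-2→DH-4) = (13457, -29494, -218285).
So ∂z/∂x = −n_x/n_z = 0.06165 and ∂z/∂y = −n_y/n_z = −0.13512.
Gradient magnitude |∇z| = √(a² + b²) = √(0.00380 + 0.01826) = 0.14852.
True dip = arctan(0.14852) = 8.4°, dipping toward NNW (azimuth ≈ 335°).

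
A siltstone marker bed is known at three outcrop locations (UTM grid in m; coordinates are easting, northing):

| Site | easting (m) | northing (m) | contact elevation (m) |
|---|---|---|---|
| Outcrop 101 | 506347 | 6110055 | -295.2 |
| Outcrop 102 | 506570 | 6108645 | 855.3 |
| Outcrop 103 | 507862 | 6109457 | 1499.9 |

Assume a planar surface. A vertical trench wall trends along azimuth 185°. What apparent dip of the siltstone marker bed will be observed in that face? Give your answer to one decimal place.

30.4°

Let the plane be z = a·easting + b·northing + c.
Outcrop 102−Outcrop 101: 223a − 1410b = 1150.5;  Outcrop 103−Outcrop 101: 1515a − 598b = 1795.1.
Solving gives a = 0.92026, b = −0.67041.
Unit vector along 185° is (sin 185°, cos 185°) = (-0.0872, -0.9962).
Slope in that direction = a·(-0.0872) + b·(-0.9962) = 0.58766.
Apparent dip = arctan|0.58766| = 30.4° (true dip is 48.7°, so apparent ≤ true as expected).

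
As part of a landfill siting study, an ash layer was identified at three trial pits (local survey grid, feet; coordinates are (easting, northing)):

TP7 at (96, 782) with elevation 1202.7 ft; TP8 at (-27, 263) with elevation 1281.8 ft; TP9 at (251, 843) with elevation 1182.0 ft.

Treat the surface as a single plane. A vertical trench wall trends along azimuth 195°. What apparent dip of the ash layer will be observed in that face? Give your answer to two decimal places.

8.51°

Let the plane be z = a·E + b·N + c.
TP8−TP7: −123a − 519b = 79.1;  TP9−TP7: 155a + 61b = −20.7.
Solving gives a = −0.08114, b = −0.13318.
Unit vector along 195° is (sin 195°, cos 195°) = (-0.2588, -0.9659).
Slope in that direction = a·(-0.2588) + b·(-0.9659) = 0.14964.
Apparent dip = arctan|0.14964| = 8.51° (true dip is 8.9°, so apparent ≤ true as expected).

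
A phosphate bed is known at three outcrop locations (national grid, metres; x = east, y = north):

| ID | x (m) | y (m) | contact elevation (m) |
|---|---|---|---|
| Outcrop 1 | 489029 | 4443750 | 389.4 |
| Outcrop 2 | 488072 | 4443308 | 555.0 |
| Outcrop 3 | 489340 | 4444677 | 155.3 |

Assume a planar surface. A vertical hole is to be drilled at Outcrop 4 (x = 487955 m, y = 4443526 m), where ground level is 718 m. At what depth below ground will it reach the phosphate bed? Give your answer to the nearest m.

Two edge vectors: Outcrop 1→Outcrop 2 = (-957, -442, 165.6), Outcrop 1→Outcrop 3 = (311, 927, -234.1).
Normal n = (Outcrop 1→Outcrop 2) × (Outcrop 1→Outcrop 3) = (-50039, -172532.1, -749677).
So ∂z/∂x = −n_x/n_z = −0.06674741 and ∂z/∂y = −n_y/n_z = −0.23014191.
Intercept c from Outcrop 1: 389.4 + 32641.42 + 1022693.13 = 1055723.95.
At (487955, 4443526): z_contact = −32569.7 − 1022641.6 + 1055723.95 = 512.6 m.
Depth below ground = 718 − 512.6 = 205 m.

205 m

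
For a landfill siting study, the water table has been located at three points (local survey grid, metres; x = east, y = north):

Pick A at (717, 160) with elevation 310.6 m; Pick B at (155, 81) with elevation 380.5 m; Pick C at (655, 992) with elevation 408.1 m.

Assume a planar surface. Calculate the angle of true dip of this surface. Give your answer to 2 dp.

9.96°

Two edge vectors: Pick A→Pick B = (-562, -79, 69.9), Pick A→Pick C = (-62, 832, 97.5).
Normal n = (Pick A→Pick B) × (Pick A→Pick C) = (-65859.3, 50461.2, -472482).
So ∂z/∂x = −n_x/n_z = −0.13939 and ∂z/∂y = −n_y/n_z = 0.10680.
Gradient magnitude |∇z| = √(a² + b²) = √(0.01943 + 0.01141) = 0.17560.
True dip = arctan(0.17560) = 9.96°, dipping toward SE (azimuth ≈ 127°).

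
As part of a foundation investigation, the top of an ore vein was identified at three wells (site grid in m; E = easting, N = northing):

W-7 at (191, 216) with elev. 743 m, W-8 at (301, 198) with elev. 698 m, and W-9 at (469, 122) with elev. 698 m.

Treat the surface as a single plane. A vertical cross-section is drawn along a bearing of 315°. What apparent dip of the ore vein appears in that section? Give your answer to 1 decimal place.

28.7°

Two edge vectors: W-7→W-8 = (110, -18, -45), W-7→W-9 = (278, -94, -45).
Normal n = (W-7→W-8) × (W-7→W-9) = (-3420, -7560, -5336).
So ∂z/∂E = −n_x/n_z = −0.64093 and ∂z/∂N = −n_y/n_z = −1.41679.
Unit vector along 315° is (sin 315°, cos 315°) = (-0.7071, 0.7071).
Slope in that direction = a·(-0.7071) + b·(0.7071) = −0.54862.
Apparent dip = arctan|0.54862| = 28.7° (true dip is 57.3°, so apparent ≤ true as expected).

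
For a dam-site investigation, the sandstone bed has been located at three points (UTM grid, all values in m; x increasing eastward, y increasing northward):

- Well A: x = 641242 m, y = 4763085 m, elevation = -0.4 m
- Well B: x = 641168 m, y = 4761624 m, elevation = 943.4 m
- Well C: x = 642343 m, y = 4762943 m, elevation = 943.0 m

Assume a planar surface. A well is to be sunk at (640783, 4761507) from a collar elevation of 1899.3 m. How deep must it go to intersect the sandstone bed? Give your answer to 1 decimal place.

1171.6 m

Two edge vectors: Well A→Well B = (-74, -1461, 943.8), Well A→Well C = (1101, -142, 943.4).
Normal n = (Well A→Well B) × (Well A→Well C) = (-1244287.8, 1108935.4, 1619069).
So ∂z/∂x = −n_x/n_z = 0.768520551 and ∂z/∂y = −n_y/n_z = −0.684921643.
Intercept c from Well A: -0.4 − 492807.66 + 3262340.01 = 2769531.95.
At (640783, 4761507): z_contact = 492454.90 − 3261259.20 + 2769531.95 = 727.66 m.
Depth below ground = 1899.3 − 727.66 = 1171.6 m.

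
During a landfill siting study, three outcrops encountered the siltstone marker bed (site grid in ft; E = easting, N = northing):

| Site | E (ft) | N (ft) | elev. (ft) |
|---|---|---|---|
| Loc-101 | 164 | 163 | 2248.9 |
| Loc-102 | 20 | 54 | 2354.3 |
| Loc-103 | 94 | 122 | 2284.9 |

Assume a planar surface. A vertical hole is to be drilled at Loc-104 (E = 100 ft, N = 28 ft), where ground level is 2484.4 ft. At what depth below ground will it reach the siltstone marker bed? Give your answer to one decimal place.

78.6 ft

Let the plane be z = a·E + b·N + c.
Loc-102−Loc-101: −144a − 109b = 105.4;  Loc-103−Loc-101: −70a − 41b = 36.
Solving gives a = 0.23024, b = −1.27115.
Then c = 2248.9 − a·164 − b·163 = 2418.34.
At (100, 28): z_contact = 23.02 − 35.59 + 2418.34 = 2405.77 ft.
Depth below ground = 2484.4 − 2405.77 = 78.6 ft.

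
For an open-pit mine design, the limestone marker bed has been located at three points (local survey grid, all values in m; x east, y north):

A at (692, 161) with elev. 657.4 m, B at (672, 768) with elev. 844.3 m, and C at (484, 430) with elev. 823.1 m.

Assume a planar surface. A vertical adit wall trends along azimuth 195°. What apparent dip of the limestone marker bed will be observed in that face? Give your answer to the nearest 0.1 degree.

Two edge vectors: A→B = (-20, 607, 186.9), A→C = (-208, 269, 165.7).
Normal n = (A→B) × (A→C) = (50303.8, -35561.2, 120876).
So ∂z/∂x = −n_x/n_z = −0.41616 and ∂z/∂y = −n_y/n_z = 0.29420.
Unit vector along 195° is (sin 195°, cos 195°) = (-0.2588, -0.9659).
Slope in that direction = a·(-0.2588) + b·(-0.9659) = −0.17646.
Apparent dip = arctan|0.17646| = 10.0° (true dip is 27.0°, so apparent ≤ true as expected).

10.0°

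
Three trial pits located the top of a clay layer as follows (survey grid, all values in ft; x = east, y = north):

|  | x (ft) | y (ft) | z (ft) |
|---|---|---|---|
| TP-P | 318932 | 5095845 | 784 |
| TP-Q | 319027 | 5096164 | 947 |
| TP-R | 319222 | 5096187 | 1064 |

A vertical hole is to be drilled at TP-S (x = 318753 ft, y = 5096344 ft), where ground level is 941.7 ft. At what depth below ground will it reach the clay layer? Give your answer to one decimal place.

86.0 ft

Let the plane be z = a·x + b·y + c.
TP-Q−TP-P: 95a + 319b = 163;  TP-R−TP-P: 290a + 342b = 280.
Solving gives a = 0.559380207, b = 0.344385205.
Then c = 784 − a·318932 − b·5095845 = −1932553.87.
At (318753, 5096344): z_contact = 178304.12 + 1755105.47 − 1932553.87 = 855.72 ft.
Depth below ground = 941.7 − 855.72 = 86.0 ft.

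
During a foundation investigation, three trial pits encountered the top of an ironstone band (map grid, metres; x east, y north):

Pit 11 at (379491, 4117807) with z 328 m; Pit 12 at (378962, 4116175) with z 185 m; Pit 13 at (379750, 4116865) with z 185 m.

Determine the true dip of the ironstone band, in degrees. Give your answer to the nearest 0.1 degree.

9.2°

Two edge vectors: Pit 11→Pit 12 = (-529, -1632, -143), Pit 11→Pit 13 = (259, -942, -143).
Normal n = (Pit 11→Pit 12) × (Pit 11→Pit 13) = (98670, -112684, 921006).
So ∂z/∂x = −n_x/n_z = −0.10713 and ∂z/∂y = −n_y/n_z = 0.12235.
Gradient magnitude |∇z| = √(a² + b²) = √(0.01148 + 0.01497) = 0.16262.
True dip = arctan(0.16262) = 9.2°, dipping toward SE (azimuth ≈ 139°).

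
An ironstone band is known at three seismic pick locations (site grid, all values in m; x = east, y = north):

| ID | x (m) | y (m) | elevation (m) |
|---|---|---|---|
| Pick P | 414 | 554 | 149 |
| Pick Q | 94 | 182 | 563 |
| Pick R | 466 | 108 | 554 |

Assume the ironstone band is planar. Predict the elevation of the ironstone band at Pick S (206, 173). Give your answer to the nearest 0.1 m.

Two edge vectors: Pick P→Pick Q = (-320, -372, 414), Pick P→Pick R = (52, -446, 405).
Normal n = (Pick P→Pick Q) × (Pick P→Pick R) = (33984, 151128, 162064).
So ∂z/∂x = −n_x/n_z = −0.20969 and ∂z/∂y = −n_y/n_z = −0.93252.
Intercept c from Pick P: 149 + 86.81 + 516.62 = 752.43.
At (206, 173): z = −43.2 − 161.3 + 752.43 = 547.9 m.

547.9 m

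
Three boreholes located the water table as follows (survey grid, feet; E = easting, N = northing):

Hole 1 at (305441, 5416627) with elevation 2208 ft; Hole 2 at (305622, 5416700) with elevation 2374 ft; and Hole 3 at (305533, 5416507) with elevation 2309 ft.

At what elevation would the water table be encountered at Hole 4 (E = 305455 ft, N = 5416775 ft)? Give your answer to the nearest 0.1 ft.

Let the plane be z = a·E + b·N + c.
Hole 2−Hole 1: 181a + 73b = 166;  Hole 3−Hole 1: 92a − 120b = 101.
Solving gives a = 0.959804473, b = −0.105816571.
Then c = 2208 − a·305441 − b·5416627 = 282213.25.
At (305455, 5416775): z = 293177.1 − 573184.6 + 282213.25 = 2205.8 ft.

2205.8 ft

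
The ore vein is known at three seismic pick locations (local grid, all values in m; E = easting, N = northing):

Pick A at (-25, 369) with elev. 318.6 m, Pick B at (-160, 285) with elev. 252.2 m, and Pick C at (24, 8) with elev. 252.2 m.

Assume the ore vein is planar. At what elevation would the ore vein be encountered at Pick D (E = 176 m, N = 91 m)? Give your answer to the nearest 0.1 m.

Let the plane be z = a·E + b·N + c.
Pick B−Pick A: −135a − 84b = −66.4;  Pick C−Pick A: 49a − 361b = −66.4.
Solving gives a = 0.34801, b = 0.23117.
Then c = 318.6 − a·-25 − b·369 = 242.00.
At (176, 91): z = 61.3 + 21.0 + 242.00 = 324.3 m.

324.3 m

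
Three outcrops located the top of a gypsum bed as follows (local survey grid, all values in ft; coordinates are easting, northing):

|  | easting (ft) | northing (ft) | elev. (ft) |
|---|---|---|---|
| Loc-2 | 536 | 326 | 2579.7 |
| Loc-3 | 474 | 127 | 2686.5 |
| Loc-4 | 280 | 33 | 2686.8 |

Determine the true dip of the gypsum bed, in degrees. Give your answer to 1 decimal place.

Two edge vectors: Loc-2→Loc-3 = (-62, -199, 106.8), Loc-2→Loc-4 = (-256, -293, 107.1).
Normal n = (Loc-2→Loc-3) × (Loc-2→Loc-4) = (9979.5, -20700.6, -32778).
So ∂z/∂easting = −n_x/n_z = 0.30446 and ∂z/∂northing = −n_y/n_z = −0.63154.
Gradient magnitude |∇z| = √(a² + b²) = √(0.09269 + 0.39884) = 0.70110.
True dip = arctan(0.70110) = 35.0°, dipping toward NNW (azimuth ≈ 334°).

35.0°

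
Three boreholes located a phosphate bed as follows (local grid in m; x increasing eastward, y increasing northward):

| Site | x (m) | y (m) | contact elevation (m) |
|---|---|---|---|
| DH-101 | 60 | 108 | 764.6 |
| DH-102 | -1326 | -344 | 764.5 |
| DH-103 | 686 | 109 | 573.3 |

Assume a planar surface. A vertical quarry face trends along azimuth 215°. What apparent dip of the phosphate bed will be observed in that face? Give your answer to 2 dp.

Two edge vectors: DH-101→DH-102 = (-1386, -452, -0.1), DH-101→DH-103 = (626, 1, -191.3).
Normal n = (DH-101→DH-102) × (DH-101→DH-103) = (86467.7, -265204.4, 281566).
So ∂z/∂x = −n_x/n_z = −0.30710 and ∂z/∂y = −n_y/n_z = 0.94189.
Unit vector along 215° is (sin 215°, cos 215°) = (-0.5736, -0.8192).
Slope in that direction = a·(-0.5736) + b·(-0.8192) = −0.59541.
Apparent dip = arctan|0.59541| = 30.77° (true dip is 44.7°, so apparent ≤ true as expected).

30.77°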